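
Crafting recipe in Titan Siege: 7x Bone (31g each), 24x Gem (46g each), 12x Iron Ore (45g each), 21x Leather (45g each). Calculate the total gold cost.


Cost breakdown:
  Bone: 7 * 31 = 217
  Gem: 24 * 46 = 1104
  Iron Ore: 12 * 45 = 540
  Leather: 21 * 45 = 945
Total = 217 + 1104 + 540 + 945 = 2806

2806 gold


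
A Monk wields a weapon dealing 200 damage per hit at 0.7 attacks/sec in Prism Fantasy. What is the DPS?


DPS = damage * attack_speed
= 200 * 0.7
= 140.0

140.0 DPS


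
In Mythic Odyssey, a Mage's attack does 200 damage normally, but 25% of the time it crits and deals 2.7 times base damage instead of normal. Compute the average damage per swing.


E[dmg] = base * (1 + crit_chance * (crit_mult - 1))
cc as decimal = 25/100 = 0.25
cm - 1 = 2.7 - 1 = 1.7
Bonus factor = 0.25 * 1.7 = 0.425
Total multiplier = 1 + 0.425 = 1.425
Expected damage = 200 * 1.425 = 285.00

285.00 damage


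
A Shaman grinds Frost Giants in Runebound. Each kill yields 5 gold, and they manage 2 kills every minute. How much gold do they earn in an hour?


Gold per minute = 5 * 2 = 10
Gold per hour = 10 * 60 = 600

600 gold/hour


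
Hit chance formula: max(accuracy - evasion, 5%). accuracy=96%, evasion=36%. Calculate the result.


accuracy - evasion = 96 - 36 = 60
Apply floor: max(60, 5) = 60
Hit chance = 60%

60%


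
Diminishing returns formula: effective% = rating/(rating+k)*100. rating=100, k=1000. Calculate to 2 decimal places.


effective% = rating / (rating + k) * 100
= 100 / (100 + 1000) * 100
= 100 / 1100 * 100
= 0.090909 * 100
= 9.09%

9.09%


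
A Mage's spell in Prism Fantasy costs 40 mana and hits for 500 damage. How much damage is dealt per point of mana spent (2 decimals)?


Efficiency = damage / mana
= 500 / 40
= 12.50

12.50 dmg/mana


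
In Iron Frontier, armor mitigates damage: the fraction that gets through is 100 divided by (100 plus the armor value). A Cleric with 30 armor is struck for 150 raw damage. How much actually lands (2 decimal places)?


actual = 150 * 100 / (100 + 30)
= 150 * 100 / 130
= 15000 / 130
= 115.38

115.38 damage


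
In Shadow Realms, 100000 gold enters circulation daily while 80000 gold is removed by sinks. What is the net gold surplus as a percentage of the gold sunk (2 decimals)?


Net gold = 100000 - 80000 = 20000
Inflation rate = net / sunk * 100 = 20000 / 80000 * 100
= 0.25 * 100
= 25.00%

25.00%


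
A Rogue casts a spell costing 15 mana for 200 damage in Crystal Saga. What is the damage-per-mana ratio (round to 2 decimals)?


Efficiency = damage / mana
= 200 / 15
= 13.33

13.33 dmg/mana


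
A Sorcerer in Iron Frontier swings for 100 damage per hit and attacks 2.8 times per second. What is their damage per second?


DPS = damage * attack_speed
= 100 * 2.8
= 280.0

280.0 DPS


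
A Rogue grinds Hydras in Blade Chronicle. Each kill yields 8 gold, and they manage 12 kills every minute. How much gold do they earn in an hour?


Gold per minute = 8 * 12 = 96
Gold per hour = 96 * 60 = 5760

5760 gold/hour


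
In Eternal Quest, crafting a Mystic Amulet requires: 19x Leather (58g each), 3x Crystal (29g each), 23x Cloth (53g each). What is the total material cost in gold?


Cost breakdown:
  Leather: 19 * 58 = 1102
  Crystal: 3 * 29 = 87
  Cloth: 23 * 53 = 1219
Total = 1102 + 87 + 1219 = 2408

2408 gold


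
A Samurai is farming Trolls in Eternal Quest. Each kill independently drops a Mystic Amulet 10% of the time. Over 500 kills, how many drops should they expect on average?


Expected drops = kills * (drop_rate / 100)
= 500 * (10 / 100)
= 500 * 0.1
= 50.0

50.0 drops


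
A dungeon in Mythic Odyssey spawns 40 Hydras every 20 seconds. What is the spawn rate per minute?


Spawns per minute = count * (60 / interval)
= 40 * (60 / 20)
= 40 * 3.0
= 120.0

120.0 per minute


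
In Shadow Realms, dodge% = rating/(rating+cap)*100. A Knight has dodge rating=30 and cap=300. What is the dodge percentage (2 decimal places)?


dodge% = 30 / (30 + 300) * 100
= 30 / 330 * 100
= 0.090909 * 100
= 9.09%

9.09%


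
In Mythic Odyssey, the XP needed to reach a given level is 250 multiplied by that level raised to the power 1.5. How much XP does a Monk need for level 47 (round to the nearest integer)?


XP = 250 * level^1.5
Substitute level = 47:
XP = 250 * 47^1.5
= 250 * 322.2158
= 80554

80554 XP


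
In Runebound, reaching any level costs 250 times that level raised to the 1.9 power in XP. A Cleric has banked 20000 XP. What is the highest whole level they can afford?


XP = 250 * level^1.9, so level = (XP / 250)^(1/1.9)
= (20000 / 250)^(1/1.9)
= 80.0^0.5263
= 10.0375
Floor: level = 10

level 10


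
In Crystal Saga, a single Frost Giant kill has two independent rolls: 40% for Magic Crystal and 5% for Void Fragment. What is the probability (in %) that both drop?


For independent events, P(both) = P(A) * P(B)
= 40% * 5%
= 200 / 100 %
= 2.0%

2.0%


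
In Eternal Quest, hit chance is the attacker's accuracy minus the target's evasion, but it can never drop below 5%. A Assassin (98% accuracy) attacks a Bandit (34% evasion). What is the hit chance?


accuracy - evasion = 98 - 34 = 64
Apply floor: max(64, 5) = 64
Hit chance = 64%

64%


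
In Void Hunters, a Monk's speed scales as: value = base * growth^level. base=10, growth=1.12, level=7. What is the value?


value = base * growth^level
= 10 * 1.12^7
= 10 * 2.210681
= 22.11

22.11 speed


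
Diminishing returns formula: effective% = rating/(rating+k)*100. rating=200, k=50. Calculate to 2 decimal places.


effective% = rating / (rating + k) * 100
= 200 / (200 + 50) * 100
= 200 / 250 * 100
= 0.8 * 100
= 80.00%

80.00%


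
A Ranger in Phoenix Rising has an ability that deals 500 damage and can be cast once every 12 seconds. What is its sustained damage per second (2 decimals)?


DPS = damage / cooldown
= 500 / 12
= 41.67

41.67 DPS


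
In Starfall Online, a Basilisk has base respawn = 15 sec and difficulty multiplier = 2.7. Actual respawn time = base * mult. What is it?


Respawn time = base * multiplier
= 15 * 2.7
= 40.5 seconds

40.5 seconds


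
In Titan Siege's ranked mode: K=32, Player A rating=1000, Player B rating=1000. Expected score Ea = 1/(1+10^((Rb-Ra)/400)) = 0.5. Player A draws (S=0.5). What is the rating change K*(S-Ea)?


Elo update: delta = K * (S - Ea), where S = 0.5 (draws)
S - Ea = 0.5 - 0.5 = 0.0
Rating change = 32 * 0.0
= 0.00

0.00 rating points


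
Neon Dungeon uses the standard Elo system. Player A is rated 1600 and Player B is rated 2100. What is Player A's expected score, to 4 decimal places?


Elo expected score: Ea = 1/(1 + 10^((Rb-Ra)/400))
Rb - Ra = 2100 - 1600 = 500
(Rb-Ra)/400 = 500/400 = 1.25
10^1.25 = 17.782794
Ea = 1/(1 + 17.782794) = 1/18.782794 = 0.0532

0.0532


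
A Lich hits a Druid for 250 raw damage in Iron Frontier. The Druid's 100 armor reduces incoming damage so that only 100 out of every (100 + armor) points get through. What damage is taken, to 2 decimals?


actual = 250 * 100 / (100 + 100)
= 250 * 100 / 200
= 25000 / 200
= 125.00

125.00 damage


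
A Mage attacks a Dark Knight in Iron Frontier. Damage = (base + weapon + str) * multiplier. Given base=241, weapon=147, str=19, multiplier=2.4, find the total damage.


Sum base + weapon + str = 241 + 147 + 19 = 407
Multiply by 2.4:
407 * 2.4 = 976.8

976.8 damage


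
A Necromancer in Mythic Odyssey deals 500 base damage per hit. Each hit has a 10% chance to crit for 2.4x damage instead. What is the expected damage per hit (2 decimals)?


E[dmg] = base * (1 + crit_chance * (crit_mult - 1))
cc as decimal = 10/100 = 0.1
cm - 1 = 2.4 - 1 = 1.4
Bonus factor = 0.1 * 1.4 = 0.14
Total multiplier = 1 + 0.14 = 1.14
Expected damage = 500 * 1.14 = 570.00

570.00 damage


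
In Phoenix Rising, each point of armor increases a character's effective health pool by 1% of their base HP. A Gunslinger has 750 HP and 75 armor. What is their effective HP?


EHP = 750 * (1 + 75/100)
= 750 * (1 + 0.75)
= 750 * 1.75
= 1312.5

1312.5 EHP


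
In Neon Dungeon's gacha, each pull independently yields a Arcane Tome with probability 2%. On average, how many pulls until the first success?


Expected pulls for a geometric distribution = 1/p = 100 / rate%
= 100 / 2
= 50.0

50.0 pulls


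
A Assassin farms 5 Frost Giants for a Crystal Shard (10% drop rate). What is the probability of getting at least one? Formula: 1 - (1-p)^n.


P(at least one) = 1 - P(none) = 1 - (1-p)^n
p = 10/100 = 0.1
1 - p = 0.9
(1 - p)^5 = 0.9^5 = 0.590490
P(at least one) = 1 - 0.590490 = 0.4095

0.4095


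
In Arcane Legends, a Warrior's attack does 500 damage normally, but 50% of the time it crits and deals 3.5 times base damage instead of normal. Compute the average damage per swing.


E[dmg] = base * (1 + crit_chance * (crit_mult - 1))
cc as decimal = 50/100 = 0.5
cm - 1 = 3.5 - 1 = 2.5
Bonus factor = 0.5 * 2.5 = 1.25
Total multiplier = 1 + 1.25 = 2.25
Expected damage = 500 * 2.25 = 1125.00

1125.00 damage


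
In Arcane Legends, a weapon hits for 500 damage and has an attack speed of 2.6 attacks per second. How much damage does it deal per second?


DPS = damage * attack_speed
= 500 * 2.6
= 1300.0

1300.0 DPS


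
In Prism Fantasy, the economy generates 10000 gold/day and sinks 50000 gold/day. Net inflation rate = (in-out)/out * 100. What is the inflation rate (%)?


Net gold = 10000 - 50000 = -40000
Inflation rate = net / sunk * 100 = -40000 / 50000 * 100
= -0.8 * 100
= -80.00%

-80.00%


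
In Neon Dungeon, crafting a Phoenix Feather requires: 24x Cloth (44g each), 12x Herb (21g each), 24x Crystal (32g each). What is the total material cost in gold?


Cost breakdown:
  Cloth: 24 * 44 = 1056
  Herb: 12 * 21 = 252
  Crystal: 24 * 32 = 768
Total = 1056 + 252 + 768 = 2076

2076 gold


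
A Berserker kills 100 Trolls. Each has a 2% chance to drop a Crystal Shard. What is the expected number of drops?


Expected drops = kills * (drop_rate / 100)
= 100 * (2 / 100)
= 100 * 0.02
= 2.0

2.0 drops


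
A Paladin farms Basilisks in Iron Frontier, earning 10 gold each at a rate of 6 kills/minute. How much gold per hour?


Gold per minute = 10 * 6 = 60
Gold per hour = 60 * 60 = 3600

3600 gold/hour


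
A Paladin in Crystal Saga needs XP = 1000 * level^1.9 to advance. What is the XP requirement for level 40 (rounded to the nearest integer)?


XP = 1000 * level^1.9
Substitute level = 40:
XP = 1000 * 40^1.9
= 1000 * 1106.4046
= 1106405

1106405 XP


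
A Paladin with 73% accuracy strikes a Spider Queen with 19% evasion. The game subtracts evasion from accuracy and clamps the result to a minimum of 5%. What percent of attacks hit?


accuracy - evasion = 73 - 19 = 54
Apply floor: max(54, 5) = 54
Hit chance = 54%

54%


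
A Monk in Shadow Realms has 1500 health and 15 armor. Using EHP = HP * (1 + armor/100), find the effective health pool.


EHP = 1500 * (1 + 15/100)
= 1500 * (1 + 0.15)
= 1500 * 1.15
= 1725.0

1725.0 EHP


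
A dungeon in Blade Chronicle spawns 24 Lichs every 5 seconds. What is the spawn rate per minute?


Spawns per minute = count * (60 / interval)
= 24 * (60 / 5)
= 24 * 12.0
= 288.0

288.0 per minute


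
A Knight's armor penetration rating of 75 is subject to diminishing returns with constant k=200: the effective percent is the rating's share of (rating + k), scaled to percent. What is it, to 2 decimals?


effective% = rating / (rating + k) * 100
= 75 / (75 + 200) * 100
= 75 / 275 * 100
= 0.272727 * 100
= 27.27%

27.27%


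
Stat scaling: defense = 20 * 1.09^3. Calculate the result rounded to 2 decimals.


value = base * growth^level
= 20 * 1.09^3
= 20 * 1.295029
= 25.90

25.90 defense


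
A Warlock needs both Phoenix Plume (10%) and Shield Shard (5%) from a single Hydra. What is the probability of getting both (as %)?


For independent events, P(both) = P(A) * P(B)
= 10% * 5%
= 50 / 100 %
= 0.5%

0.5%


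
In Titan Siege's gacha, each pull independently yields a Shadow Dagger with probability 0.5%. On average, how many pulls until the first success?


Expected pulls for a geometric distribution = 1/p = 100 / rate%
= 100 / 0.5
= 200.0

200.0 pulls


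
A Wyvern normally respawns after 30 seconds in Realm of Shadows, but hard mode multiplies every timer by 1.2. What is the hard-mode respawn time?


Respawn time = base * multiplier
= 30 * 1.2
= 36.0 seconds

36.0 seconds


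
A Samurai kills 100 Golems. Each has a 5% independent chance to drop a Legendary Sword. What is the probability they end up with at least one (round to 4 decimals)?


P(at least one) = 1 - P(none) = 1 - (1-p)^n
p = 5/100 = 0.05
1 - p = 0.95
(1 - p)^100 = 0.95^100 = 0.005921
P(at least one) = 1 - 0.005921 = 0.9941

0.9941


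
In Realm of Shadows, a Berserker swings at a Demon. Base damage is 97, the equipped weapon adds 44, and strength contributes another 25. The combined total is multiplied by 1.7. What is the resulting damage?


Sum base + weapon + str = 97 + 44 + 25 = 166
Multiply by 1.7:
166 * 1.7 = 282.2

282.2 damage


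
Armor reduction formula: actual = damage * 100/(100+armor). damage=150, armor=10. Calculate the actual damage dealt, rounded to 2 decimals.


actual = 150 * 100 / (100 + 10)
= 150 * 100 / 110
= 15000 / 110
= 136.36

136.36 damage


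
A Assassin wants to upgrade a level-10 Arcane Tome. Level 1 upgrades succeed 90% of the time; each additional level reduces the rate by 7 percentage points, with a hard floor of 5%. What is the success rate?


raw_rate = 90 - 7 * (10 - 1)
= 90 - 7 * 9
= 90 - 63
= 27
Apply floor: max(27, 5) = 27%

27%


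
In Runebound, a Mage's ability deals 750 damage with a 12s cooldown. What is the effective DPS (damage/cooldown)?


DPS = damage / cooldown
= 750 / 12
= 62.50

62.50 DPS


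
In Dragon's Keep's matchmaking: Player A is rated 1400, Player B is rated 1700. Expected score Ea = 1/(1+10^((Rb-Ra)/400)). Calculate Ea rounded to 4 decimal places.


Elo expected score: Ea = 1/(1 + 10^((Rb-Ra)/400))
Rb - Ra = 1700 - 1400 = 300
(Rb-Ra)/400 = 300/400 = 0.75
10^0.75 = 5.623413
Ea = 1/(1 + 5.623413) = 1/6.623413 = 0.1510

0.1510


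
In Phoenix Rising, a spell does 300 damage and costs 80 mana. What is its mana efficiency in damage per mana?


Efficiency = damage / mana
= 300 / 80
= 3.75

3.75 dmg/mana


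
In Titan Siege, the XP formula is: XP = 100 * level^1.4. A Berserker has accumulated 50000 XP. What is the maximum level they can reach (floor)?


XP = 100 * level^1.4, so level = (XP / 100)^(1/1.4)
= (50000 / 100)^(1/1.4)
= 500.0^0.7143
= 84.6907
Floor: level = 84

level 84


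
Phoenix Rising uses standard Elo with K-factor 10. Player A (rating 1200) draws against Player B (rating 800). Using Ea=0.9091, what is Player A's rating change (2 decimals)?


Elo update: delta = K * (S - Ea), where S = 0.5 (draws)
S - Ea = 0.5 - 0.9091 = -0.4091
Rating change = 10 * -0.4091
= -4.09

-4.09 rating points


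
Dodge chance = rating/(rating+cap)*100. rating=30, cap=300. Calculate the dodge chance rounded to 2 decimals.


dodge% = 30 / (30 + 300) * 100
= 30 / 330 * 100
= 0.090909 * 100
= 9.09%

9.09%


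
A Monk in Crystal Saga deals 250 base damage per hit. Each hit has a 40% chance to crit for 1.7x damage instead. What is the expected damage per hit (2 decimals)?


E[dmg] = base * (1 + crit_chance * (crit_mult - 1))
cc as decimal = 40/100 = 0.4
cm - 1 = 1.7 - 1 = 0.7
Bonus factor = 0.4 * 0.7 = 0.28
Total multiplier = 1 + 0.28 = 1.28
Expected damage = 250 * 1.28 = 320.00

320.00 damage


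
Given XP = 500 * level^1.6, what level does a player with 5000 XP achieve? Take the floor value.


XP = 500 * level^1.6, so level = (XP / 500)^(1/1.6)
= (5000 / 500)^(1/1.6)
= 10.0^0.625
= 4.217
Floor: level = 4

level 4


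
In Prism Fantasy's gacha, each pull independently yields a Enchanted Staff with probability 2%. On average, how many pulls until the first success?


Expected pulls for a geometric distribution = 1/p = 100 / rate%
= 100 / 2
= 50.0

50.0 pulls


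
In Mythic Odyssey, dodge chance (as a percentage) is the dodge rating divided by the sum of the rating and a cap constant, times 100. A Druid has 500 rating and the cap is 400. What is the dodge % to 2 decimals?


dodge% = 500 / (500 + 400) * 100
= 500 / 900 * 100
= 0.555556 * 100
= 55.56%

55.56%


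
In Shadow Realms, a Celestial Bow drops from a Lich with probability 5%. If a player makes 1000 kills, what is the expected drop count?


Expected drops = kills * (drop_rate / 100)
= 1000 * (5 / 100)
= 1000 * 0.05
= 50.0

50.0 drops


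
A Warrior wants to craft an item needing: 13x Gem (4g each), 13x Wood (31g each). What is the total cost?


Cost breakdown:
  Gem: 13 * 4 = 52
  Wood: 13 * 31 = 403
Total = 52 + 403 = 455

455 gold


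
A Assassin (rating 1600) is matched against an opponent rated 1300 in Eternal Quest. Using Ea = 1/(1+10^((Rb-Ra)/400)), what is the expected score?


Elo expected score: Ea = 1/(1 + 10^((Rb-Ra)/400))
Rb - Ra = 1300 - 1600 = -300
(Rb-Ra)/400 = -300/400 = -0.75
10^-0.75 = 0.177828
Ea = 1/(1 + 0.177828) = 1/1.177828 = 0.8490

0.8490


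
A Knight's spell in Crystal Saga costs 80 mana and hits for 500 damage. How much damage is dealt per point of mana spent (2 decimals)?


Efficiency = damage / mana
= 500 / 80
= 6.25

6.25 dmg/mana


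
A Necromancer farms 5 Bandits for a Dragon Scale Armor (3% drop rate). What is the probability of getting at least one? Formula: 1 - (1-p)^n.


P(at least one) = 1 - P(none) = 1 - (1-p)^n
p = 3/100 = 0.03
1 - p = 0.97
(1 - p)^5 = 0.97^5 = 0.858734
P(at least one) = 1 - 0.858734 = 0.1413

0.1413


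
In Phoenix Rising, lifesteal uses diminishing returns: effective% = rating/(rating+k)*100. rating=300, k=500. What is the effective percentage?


effective% = rating / (rating + k) * 100
= 300 / (300 + 500) * 100
= 300 / 800 * 100
= 0.375 * 100
= 37.50%

37.50%


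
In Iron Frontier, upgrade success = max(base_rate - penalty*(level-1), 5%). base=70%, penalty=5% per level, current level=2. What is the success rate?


raw_rate = 70 - 5 * (2 - 1)
= 70 - 5 * 1
= 70 - 5
= 65
Apply floor: max(65, 5) = 65%

65%


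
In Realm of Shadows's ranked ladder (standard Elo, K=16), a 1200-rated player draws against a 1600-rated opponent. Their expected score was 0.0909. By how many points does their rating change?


Elo update: delta = K * (S - Ea), where S = 0.5 (draws)
S - Ea = 0.5 - 0.0909 = 0.4091
Rating change = 16 * 0.4091
= 6.55

6.55 rating points


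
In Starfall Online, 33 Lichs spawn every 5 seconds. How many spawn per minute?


Spawns per minute = count * (60 / interval)
= 33 * (60 / 5)
= 33 * 12.0
= 396.0

396.0 per minute


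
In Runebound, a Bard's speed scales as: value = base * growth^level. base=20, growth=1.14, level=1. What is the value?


value = base * growth^level
= 20 * 1.14^1
= 20 * 1.14
= 22.80

22.80 speed


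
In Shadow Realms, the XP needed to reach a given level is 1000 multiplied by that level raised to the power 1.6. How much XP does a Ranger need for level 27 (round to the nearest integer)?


XP = 1000 * level^1.6
Substitute level = 27:
XP = 1000 * 27^1.6
= 1000 * 195.0662
= 195066

195066 XP


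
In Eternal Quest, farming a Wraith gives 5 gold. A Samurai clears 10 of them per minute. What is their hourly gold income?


Gold per minute = 5 * 10 = 50
Gold per hour = 50 * 60 = 3000

3000 gold/hour


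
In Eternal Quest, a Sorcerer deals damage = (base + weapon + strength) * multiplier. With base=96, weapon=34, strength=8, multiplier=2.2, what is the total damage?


Sum base + weapon + str = 96 + 34 + 8 = 138
Multiply by 2.2:
138 * 2.2 = 303.6

303.6 damage


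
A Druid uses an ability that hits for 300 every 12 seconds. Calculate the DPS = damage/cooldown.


DPS = damage / cooldown
= 300 / 12
= 25.00

25.00 DPS


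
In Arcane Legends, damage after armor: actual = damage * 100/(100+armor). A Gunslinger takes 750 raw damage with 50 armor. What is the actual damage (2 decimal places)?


actual = 750 * 100 / (100 + 50)
= 750 * 100 / 150
= 75000 / 150
= 500.00

500.00 damage


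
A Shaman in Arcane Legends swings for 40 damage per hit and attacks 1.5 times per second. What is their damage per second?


DPS = damage * attack_speed
= 40 * 1.5
= 60.0

60.0 DPS


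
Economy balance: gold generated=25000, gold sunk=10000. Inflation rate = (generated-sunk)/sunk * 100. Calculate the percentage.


Net gold = 25000 - 10000 = 15000
Inflation rate = net / sunk * 100 = 15000 / 10000 * 100
= 1.5 * 100
= 150.00%

150.00%


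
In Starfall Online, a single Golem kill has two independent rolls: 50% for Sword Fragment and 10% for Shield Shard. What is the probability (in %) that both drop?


For independent events, P(both) = P(A) * P(B)
= 50% * 10%
= 500 / 100 %
= 5.0%

5.0%


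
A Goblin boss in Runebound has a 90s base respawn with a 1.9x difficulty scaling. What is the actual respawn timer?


Respawn time = base * multiplier
= 90 * 1.9
= 171.0 seconds

171.0 seconds


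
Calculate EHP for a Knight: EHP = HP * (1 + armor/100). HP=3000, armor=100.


EHP = 3000 * (1 + 100/100)
= 3000 * (1 + 1.0)
= 3000 * 2.0
= 6000.0

6000.0 EHP


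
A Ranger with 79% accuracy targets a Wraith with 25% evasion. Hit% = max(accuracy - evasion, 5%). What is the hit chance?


accuracy - evasion = 79 - 25 = 54
Apply floor: max(54, 5) = 54
Hit chance = 54%

54%


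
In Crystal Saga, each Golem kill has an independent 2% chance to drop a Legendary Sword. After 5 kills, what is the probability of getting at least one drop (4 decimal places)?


P(at least one) = 1 - P(none) = 1 - (1-p)^n
p = 2/100 = 0.02
1 - p = 0.98
(1 - p)^5 = 0.98^5 = 0.903921
P(at least one) = 1 - 0.903921 = 0.0961

0.0961


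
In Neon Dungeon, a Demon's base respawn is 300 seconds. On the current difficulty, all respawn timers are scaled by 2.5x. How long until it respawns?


Respawn time = base * multiplier
= 300 * 2.5
= 750.0 seconds

750.0 seconds


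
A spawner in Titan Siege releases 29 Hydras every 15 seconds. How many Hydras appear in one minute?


Spawns per minute = count * (60 / interval)
= 29 * (60 / 15)
= 29 * 4.0
= 116.0

116.0 per minute


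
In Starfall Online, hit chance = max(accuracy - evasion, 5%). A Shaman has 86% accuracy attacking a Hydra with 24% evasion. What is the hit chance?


accuracy - evasion = 86 - 24 = 62
Apply floor: max(62, 5) = 62
Hit chance = 62%

62%


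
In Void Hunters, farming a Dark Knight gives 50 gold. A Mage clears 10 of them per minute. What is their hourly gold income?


Gold per minute = 50 * 10 = 500
Gold per hour = 500 * 60 = 30000

30000 gold/hour


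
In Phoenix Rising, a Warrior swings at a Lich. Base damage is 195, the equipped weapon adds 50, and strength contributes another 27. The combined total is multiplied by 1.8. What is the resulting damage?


Sum base + weapon + str = 195 + 50 + 27 = 272
Multiply by 1.8:
272 * 1.8 = 489.6

489.6 damage


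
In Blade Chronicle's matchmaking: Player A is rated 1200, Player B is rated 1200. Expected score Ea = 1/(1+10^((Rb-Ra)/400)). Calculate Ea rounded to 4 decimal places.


Elo expected score: Ea = 1/(1 + 10^((Rb-Ra)/400))
Rb - Ra = 1200 - 1200 = 0
(Rb-Ra)/400 = 0/400 = 0.0
10^0.0 = 1.0
Ea = 1/(1 + 1.0) = 1/2.0 = 0.5000

0.5000


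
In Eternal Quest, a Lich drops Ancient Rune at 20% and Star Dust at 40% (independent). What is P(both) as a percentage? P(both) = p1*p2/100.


For independent events, P(both) = P(A) * P(B)
= 20% * 40%
= 800 / 100 %
= 8.0%

8.0%


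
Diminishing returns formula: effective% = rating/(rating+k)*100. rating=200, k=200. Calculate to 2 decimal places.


effective% = rating / (rating + k) * 100
= 200 / (200 + 200) * 100
= 200 / 400 * 100
= 0.5 * 100
= 50.00%

50.00%


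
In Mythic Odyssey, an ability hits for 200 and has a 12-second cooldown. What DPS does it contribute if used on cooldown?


DPS = damage / cooldown
= 200 / 12
= 16.67

16.67 DPS


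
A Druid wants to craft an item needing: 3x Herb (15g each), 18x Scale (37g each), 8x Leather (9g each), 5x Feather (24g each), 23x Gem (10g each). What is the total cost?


Cost breakdown:
  Herb: 3 * 15 = 45
  Scale: 18 * 37 = 666
  Leather: 8 * 9 = 72
  Feather: 5 * 24 = 120
  Gem: 23 * 10 = 230
Total = 45 + 666 + 72 + 120 + 230 = 1133

1133 gold


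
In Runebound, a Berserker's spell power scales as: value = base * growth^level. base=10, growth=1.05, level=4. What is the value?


value = base * growth^level
= 10 * 1.05^4
= 10 * 1.215506
= 12.16

12.16 spell power


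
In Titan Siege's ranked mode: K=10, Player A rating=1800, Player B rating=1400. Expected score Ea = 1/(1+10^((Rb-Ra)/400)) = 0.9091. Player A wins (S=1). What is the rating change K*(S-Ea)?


Elo update: delta = K * (S - Ea), where S = 1 (wins)
S - Ea = 1 - 0.9091 = 0.0909
Rating change = 10 * 0.0909
= 0.91

0.91 rating points


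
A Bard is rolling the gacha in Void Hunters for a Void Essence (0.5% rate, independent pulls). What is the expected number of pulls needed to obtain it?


Expected pulls for a geometric distribution = 1/p = 100 / rate%
= 100 / 0.5
= 200.0

200.0 pulls


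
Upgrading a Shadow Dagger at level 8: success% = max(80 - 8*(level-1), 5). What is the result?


raw_rate = 80 - 8 * (8 - 1)
= 80 - 8 * 7
= 80 - 56
= 24
Apply floor: max(24, 5) = 24%

24%


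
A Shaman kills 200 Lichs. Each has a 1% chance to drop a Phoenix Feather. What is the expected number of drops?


Expected drops = kills * (drop_rate / 100)
= 200 * (1 / 100)
= 200 * 0.01
= 2.0

2.0 drops


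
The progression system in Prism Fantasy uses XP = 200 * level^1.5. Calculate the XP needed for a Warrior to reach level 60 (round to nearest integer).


XP = 200 * level^1.5
Substitute level = 60:
XP = 200 * 60^1.5
= 200 * 464.758
= 92952

92952 XP


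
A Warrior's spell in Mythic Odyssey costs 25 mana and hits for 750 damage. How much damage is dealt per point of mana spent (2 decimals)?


Efficiency = damage / mana
= 750 / 25
= 30.00

30.00 dmg/mana


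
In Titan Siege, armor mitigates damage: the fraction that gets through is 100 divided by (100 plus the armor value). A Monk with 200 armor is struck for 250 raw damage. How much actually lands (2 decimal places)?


actual = 250 * 100 / (100 + 200)
= 250 * 100 / 300
= 25000 / 300
= 83.33

83.33 damage


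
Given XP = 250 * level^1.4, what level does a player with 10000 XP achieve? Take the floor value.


XP = 250 * level^1.4, so level = (XP / 250)^(1/1.4)
= (10000 / 250)^(1/1.4)
= 40.0^0.7143
= 13.9421
Floor: level = 13

level 13


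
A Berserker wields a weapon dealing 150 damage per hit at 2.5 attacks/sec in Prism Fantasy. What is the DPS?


DPS = damage * attack_speed
= 150 * 2.5
= 375.0

375.0 DPS


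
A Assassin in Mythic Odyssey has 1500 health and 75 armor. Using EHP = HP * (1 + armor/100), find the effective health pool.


EHP = 1500 * (1 + 75/100)
= 1500 * (1 + 0.75)
= 1500 * 1.75
= 2625.0

2625.0 EHP


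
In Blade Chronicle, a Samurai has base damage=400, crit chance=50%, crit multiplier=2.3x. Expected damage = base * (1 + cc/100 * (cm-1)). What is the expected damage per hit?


E[dmg] = base * (1 + crit_chance * (crit_mult - 1))
cc as decimal = 50/100 = 0.5
cm - 1 = 2.3 - 1 = 1.3
Bonus factor = 0.5 * 1.3 = 0.65
Total multiplier = 1 + 0.65 = 1.65
Expected damage = 400 * 1.65 = 660.00

660.00 damage


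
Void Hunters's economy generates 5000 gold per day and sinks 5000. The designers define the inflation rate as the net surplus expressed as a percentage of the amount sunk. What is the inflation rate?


Net gold = 5000 - 5000 = 0
Inflation rate = net / sunk * 100 = 0 / 5000 * 100
= 0.0 * 100
= 0.00%

0.00%


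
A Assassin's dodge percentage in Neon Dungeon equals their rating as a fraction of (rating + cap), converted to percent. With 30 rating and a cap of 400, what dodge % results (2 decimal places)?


dodge% = 30 / (30 + 400) * 100
= 30 / 430 * 100
= 0.069767 * 100
= 6.98%

6.98%


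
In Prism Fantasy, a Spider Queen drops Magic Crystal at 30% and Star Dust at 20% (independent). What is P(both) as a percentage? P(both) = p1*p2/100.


For independent events, P(both) = P(A) * P(B)
= 30% * 20%
= 600 / 100 %
= 6.0%

6.0%


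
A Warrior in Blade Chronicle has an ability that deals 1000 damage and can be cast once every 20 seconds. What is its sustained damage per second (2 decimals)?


DPS = damage / cooldown
= 1000 / 20
= 50.00

50.00 DPS


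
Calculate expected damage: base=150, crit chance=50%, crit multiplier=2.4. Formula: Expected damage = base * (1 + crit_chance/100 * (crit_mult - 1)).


E[dmg] = base * (1 + crit_chance * (crit_mult - 1))
cc as decimal = 50/100 = 0.5
cm - 1 = 2.4 - 1 = 1.4
Bonus factor = 0.5 * 1.4 = 0.7
Total multiplier = 1 + 0.7 = 1.7
Expected damage = 150 * 1.7 = 255.00

255.00 damage


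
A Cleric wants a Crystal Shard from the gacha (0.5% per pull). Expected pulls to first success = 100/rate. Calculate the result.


Expected pulls for a geometric distribution = 1/p = 100 / rate%
= 100 / 0.5
= 200.0

200.0 pulls


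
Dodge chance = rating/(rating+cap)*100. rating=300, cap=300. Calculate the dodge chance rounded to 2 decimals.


dodge% = 300 / (300 + 300) * 100
= 300 / 600 * 100
= 0.5 * 100
= 50.00%

50.00%


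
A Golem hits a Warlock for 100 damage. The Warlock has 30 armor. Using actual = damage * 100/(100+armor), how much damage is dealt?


actual = 100 * 100 / (100 + 30)
= 100 * 100 / 130
= 10000 / 130
= 76.92

76.92 damage


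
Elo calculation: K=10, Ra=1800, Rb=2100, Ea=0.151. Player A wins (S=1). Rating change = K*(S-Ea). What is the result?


Elo update: delta = K * (S - Ea), where S = 1 (wins)
S - Ea = 1 - 0.151 = 0.849
Rating change = 10 * 0.849
= 8.49

8.49 rating points


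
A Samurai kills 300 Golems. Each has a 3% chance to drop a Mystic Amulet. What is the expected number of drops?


Expected drops = kills * (drop_rate / 100)
= 300 * (3 / 100)
= 300 * 0.03
= 9.0

9.0 drops


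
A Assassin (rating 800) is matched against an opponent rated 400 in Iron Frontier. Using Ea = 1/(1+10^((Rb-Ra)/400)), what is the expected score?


Elo expected score: Ea = 1/(1 + 10^((Rb-Ra)/400))
Rb - Ra = 400 - 800 = -400
(Rb-Ra)/400 = -400/400 = -1.0
10^-1.0 = 0.1
Ea = 1/(1 + 0.1) = 1/1.1 = 0.9091

0.9091


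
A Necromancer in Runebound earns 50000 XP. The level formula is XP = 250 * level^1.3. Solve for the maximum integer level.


XP = 250 * level^1.3, so level = (XP / 250)^(1/1.3)
= (50000 / 250)^(1/1.3)
= 200.0^0.7692
= 58.8875
Floor: level = 58

level 58


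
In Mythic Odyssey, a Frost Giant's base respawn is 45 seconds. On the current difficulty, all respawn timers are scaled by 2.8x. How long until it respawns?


Respawn time = base * multiplier
= 45 * 2.8
= 126.0 seconds

126.0 seconds


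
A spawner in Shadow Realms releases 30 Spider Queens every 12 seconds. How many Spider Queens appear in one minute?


Spawns per minute = count * (60 / interval)
= 30 * (60 / 12)
= 30 * 5.0
= 150.0

150.0 per minute


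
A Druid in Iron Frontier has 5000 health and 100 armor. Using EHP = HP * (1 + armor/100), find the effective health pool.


EHP = 5000 * (1 + 100/100)
= 5000 * (1 + 1.0)
= 5000 * 2.0
= 10000.0

10000.0 EHP


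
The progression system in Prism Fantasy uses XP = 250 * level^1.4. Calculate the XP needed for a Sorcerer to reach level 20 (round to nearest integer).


XP = 250 * level^1.4
Substitute level = 20:
XP = 250 * 20^1.4
= 250 * 66.2891
= 16572

16572 XP


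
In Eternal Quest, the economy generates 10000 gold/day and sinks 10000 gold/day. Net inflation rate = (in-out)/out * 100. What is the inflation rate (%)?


Net gold = 10000 - 10000 = 0
Inflation rate = net / sunk * 100 = 0 / 10000 * 100
= 0.0 * 100
= 0.00%

0.00%


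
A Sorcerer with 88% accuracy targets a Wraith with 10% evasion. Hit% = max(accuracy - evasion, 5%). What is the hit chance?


accuracy - evasion = 88 - 10 = 78
Apply floor: max(78, 5) = 78
Hit chance = 78%

78%


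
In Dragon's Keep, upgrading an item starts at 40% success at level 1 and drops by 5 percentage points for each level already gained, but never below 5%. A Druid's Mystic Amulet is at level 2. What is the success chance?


raw_rate = 40 - 5 * (2 - 1)
= 40 - 5 * 1
= 40 - 5
= 35
Apply floor: max(35, 5) = 35%

35%


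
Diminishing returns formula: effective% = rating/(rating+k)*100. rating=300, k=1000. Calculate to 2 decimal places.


effective% = rating / (rating + k) * 100
= 300 / (300 + 1000) * 100
= 300 / 1300 * 100
= 0.230769 * 100
= 23.08%

23.08%


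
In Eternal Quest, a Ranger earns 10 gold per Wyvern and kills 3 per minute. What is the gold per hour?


Gold per minute = 10 * 3 = 30
Gold per hour = 30 * 60 = 1800

1800 gold/hour


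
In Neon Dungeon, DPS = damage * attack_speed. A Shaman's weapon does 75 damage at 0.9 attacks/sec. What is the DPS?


DPS = damage * attack_speed
= 75 * 0.9
= 67.5

67.5 DPS


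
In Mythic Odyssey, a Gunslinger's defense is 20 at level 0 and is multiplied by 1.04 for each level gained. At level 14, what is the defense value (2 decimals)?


value = base * growth^level
= 20 * 1.04^14
= 20 * 1.731676
= 34.63

34.63 defense


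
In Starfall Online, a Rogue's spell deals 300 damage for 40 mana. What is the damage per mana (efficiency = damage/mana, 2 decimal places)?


Efficiency = damage / mana
= 300 / 40
= 7.50

7.50 dmg/mana


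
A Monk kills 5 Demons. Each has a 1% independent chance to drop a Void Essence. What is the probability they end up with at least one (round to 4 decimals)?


P(at least one) = 1 - P(none) = 1 - (1-p)^n
p = 1/100 = 0.01
1 - p = 0.99
(1 - p)^5 = 0.99^5 = 0.950990
P(at least one) = 1 - 0.950990 = 0.0490

0.0490


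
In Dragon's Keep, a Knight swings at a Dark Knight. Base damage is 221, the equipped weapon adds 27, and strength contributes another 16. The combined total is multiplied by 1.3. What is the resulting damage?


Sum base + weapon + str = 221 + 27 + 16 = 264
Multiply by 1.3:
264 * 1.3 = 343.2

343.2 damage


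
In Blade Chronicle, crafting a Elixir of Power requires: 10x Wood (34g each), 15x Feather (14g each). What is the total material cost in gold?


Cost breakdown:
  Wood: 10 * 34 = 340
  Feather: 15 * 14 = 210
Total = 340 + 210 = 550

550 gold


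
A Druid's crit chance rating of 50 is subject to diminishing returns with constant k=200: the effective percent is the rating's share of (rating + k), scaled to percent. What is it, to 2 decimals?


effective% = rating / (rating + k) * 100
= 50 / (50 + 200) * 100
= 50 / 250 * 100
= 0.2 * 100
= 20.00%

20.00%


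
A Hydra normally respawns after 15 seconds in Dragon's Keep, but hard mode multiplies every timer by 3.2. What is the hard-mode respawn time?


Respawn time = base * multiplier
= 15 * 3.2
= 48.0 seconds

48.0 seconds


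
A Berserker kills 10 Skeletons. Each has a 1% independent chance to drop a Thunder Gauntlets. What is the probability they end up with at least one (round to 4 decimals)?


P(at least one) = 1 - P(none) = 1 - (1-p)^n
p = 1/100 = 0.01
1 - p = 0.99
(1 - p)^10 = 0.99^10 = 0.904382
P(at least one) = 1 - 0.904382 = 0.0956

0.0956


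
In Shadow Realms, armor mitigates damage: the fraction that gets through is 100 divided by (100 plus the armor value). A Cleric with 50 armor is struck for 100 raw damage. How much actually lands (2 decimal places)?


actual = 100 * 100 / (100 + 50)
= 100 * 100 / 150
= 10000 / 150
= 66.67

66.67 damage


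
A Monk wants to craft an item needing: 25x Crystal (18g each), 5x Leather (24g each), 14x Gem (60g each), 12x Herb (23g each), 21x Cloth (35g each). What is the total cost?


Cost breakdown:
  Crystal: 25 * 18 = 450
  Leather: 5 * 24 = 120
  Gem: 14 * 60 = 840
  Herb: 12 * 23 = 276
  Cloth: 21 * 35 = 735
Total = 450 + 120 + 840 + 276 + 735 = 2421

2421 gold


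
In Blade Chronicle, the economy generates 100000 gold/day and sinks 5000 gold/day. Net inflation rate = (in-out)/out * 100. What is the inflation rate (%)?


Net gold = 100000 - 5000 = 95000
Inflation rate = net / sunk * 100 = 95000 / 5000 * 100
= 19.0 * 100
= 1900.00%

1900.00%


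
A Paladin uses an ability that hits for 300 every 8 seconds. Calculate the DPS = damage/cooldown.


DPS = damage / cooldown
= 300 / 8
= 37.50

37.50 DPS


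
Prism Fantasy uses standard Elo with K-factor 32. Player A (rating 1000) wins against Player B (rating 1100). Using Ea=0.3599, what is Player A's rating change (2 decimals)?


Elo update: delta = K * (S - Ea), where S = 1 (wins)
S - Ea = 1 - 0.3599 = 0.6401
Rating change = 32 * 0.6401
= 20.48

20.48 rating points


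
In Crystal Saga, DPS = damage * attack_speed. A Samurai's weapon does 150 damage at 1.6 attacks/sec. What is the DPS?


DPS = damage * attack_speed
= 150 * 1.6
= 240.0

240.0 DPS


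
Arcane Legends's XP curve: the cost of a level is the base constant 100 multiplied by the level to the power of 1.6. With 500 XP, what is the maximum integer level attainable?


XP = 100 * level^1.6, so level = (XP / 100)^(1/1.6)
= (500 / 100)^(1/1.6)
= 5.0^0.625
= 2.7344
Floor: level = 2

level 2


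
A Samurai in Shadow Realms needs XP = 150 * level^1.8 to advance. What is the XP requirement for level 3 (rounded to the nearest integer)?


XP = 150 * level^1.8
Substitute level = 3:
XP = 150 * 3^1.8
= 150 * 7.2247
= 1084

1084 XP


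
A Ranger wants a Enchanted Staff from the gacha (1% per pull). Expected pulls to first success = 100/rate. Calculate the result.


Expected pulls for a geometric distribution = 1/p = 100 / rate%
= 100 / 1
= 100.0

100.0 pulls


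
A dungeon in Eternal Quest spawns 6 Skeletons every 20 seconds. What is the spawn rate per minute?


Spawns per minute = count * (60 / interval)
= 6 * (60 / 20)
= 6 * 3.0
= 18.0

18.0 per minute


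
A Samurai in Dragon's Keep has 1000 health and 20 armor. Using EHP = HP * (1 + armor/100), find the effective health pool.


EHP = 1000 * (1 + 20/100)
= 1000 * (1 + 0.2)
= 1000 * 1.2
= 1200.0

1200.0 EHP


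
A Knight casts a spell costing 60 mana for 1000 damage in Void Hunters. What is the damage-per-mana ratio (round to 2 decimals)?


Efficiency = damage / mana
= 1000 / 60
= 16.67

16.67 dmg/mana


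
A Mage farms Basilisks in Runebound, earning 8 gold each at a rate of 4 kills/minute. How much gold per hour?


Gold per minute = 8 * 4 = 32
Gold per hour = 32 * 60 = 1920

1920 gold/hour


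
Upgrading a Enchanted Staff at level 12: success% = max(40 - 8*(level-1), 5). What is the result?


raw_rate = 40 - 8 * (12 - 1)
= 40 - 8 * 11
= 40 - 88
= -48
Apply floor: max(-48, 5) = 5%

5%


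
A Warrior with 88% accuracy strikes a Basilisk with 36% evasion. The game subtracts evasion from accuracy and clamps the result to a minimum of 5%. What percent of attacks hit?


accuracy - evasion = 88 - 36 = 52
Apply floor: max(52, 5) = 52
Hit chance = 52%

52%


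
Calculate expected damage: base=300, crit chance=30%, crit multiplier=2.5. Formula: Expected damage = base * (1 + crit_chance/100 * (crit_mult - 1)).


E[dmg] = base * (1 + crit_chance * (crit_mult - 1))
cc as decimal = 30/100 = 0.3
cm - 1 = 2.5 - 1 = 1.5
Bonus factor = 0.3 * 1.5 = 0.45
Total multiplier = 1 + 0.45 = 1.45
Expected damage = 300 * 1.45 = 435.00

435.00 damage


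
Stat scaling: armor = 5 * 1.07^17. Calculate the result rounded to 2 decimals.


value = base * growth^level
= 5 * 1.07^17
= 5 * 3.158815
= 15.79

15.79 armor


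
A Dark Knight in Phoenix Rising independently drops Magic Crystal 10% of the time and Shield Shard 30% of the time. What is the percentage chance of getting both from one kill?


For independent events, P(both) = P(A) * P(B)
= 10% * 30%
= 300 / 100 %
= 3.0%

3.0%
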